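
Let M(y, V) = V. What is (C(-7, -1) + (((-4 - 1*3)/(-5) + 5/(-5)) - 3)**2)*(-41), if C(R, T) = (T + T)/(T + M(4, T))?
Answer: -7954/25 ≈ -318.16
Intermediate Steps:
C(R, T) = 1 (C(R, T) = (T + T)/(T + T) = (2*T)/((2*T)) = (2*T)*(1/(2*T)) = 1)
(C(-7, -1) + (((-4 - 1*3)/(-5) + 5/(-5)) - 3)**2)*(-41) = (1 + (((-4 - 1*3)/(-5) + 5/(-5)) - 3)**2)*(-41) = (1 + (((-4 - 3)*(-1/5) + 5*(-1/5)) - 3)**2)*(-41) = (1 + ((-7*(-1/5) - 1) - 3)**2)*(-41) = (1 + ((7/5 - 1) - 3)**2)*(-41) = (1 + (2/5 - 3)**2)*(-41) = (1 + (-13/5)**2)*(-41) = (1 + 169/25)*(-41) = (194/25)*(-41) = -7954/25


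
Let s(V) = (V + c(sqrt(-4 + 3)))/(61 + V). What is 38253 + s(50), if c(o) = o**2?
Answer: 4246132/111 ≈ 38253.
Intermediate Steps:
s(V) = (-1 + V)/(61 + V) (s(V) = (V + (sqrt(-4 + 3))**2)/(61 + V) = (V + (sqrt(-1))**2)/(61 + V) = (V + I**2)/(61 + V) = (V - 1)/(61 + V) = (-1 + V)/(61 + V))
38253 + s(50) = 38253 + (-1 + 50)/(61 + 50) = 38253 + 49/111 = 4246132/111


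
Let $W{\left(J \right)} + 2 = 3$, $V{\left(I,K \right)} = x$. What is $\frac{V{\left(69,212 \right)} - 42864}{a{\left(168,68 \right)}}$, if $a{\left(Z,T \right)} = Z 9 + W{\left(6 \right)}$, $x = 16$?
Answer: $- \frac{42848}{1513} \approx -28.32$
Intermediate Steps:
$V{\left(I,K \right)} = 16$
$W{\left(J \right)} = 1$ ($W{\left(J \right)} = -2 + 3 = 1$)
$a{\left(Z,T \right)} = 1 + 9 Z$ ($a{\left(Z,T \right)} = Z 9 + 1 = 9 Z + 1 = 1 + 9 Z$)
$\frac{V{\left(69,212 \right)} - 42864}{a{\left(168,68 \right)}} = \frac{16 - 42864}{1 + 9 \cdot 168} = \frac{16 - 42864}{1 + 1512} = - \frac{42848}{1513}$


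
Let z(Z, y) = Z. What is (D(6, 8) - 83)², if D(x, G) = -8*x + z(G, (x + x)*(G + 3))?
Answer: 15129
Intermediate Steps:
D(x, G) = G - 8*x (D(x, G) = -8*x + G = G - 8*x)
(D(6, 8) - 83)² = ((8 - 8*6) - 83)² = ((8 - 48) - 83)² = (-40 - 83)² = (-123)² = 15129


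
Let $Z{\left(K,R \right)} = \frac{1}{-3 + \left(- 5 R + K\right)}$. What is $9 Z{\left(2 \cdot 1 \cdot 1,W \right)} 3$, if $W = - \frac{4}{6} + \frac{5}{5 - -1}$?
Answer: $- \frac{162}{11} \approx -14.727$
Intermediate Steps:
$W = \frac{1}{6}$ ($W = \left(-4\right) \frac{1}{6} + \frac{5}{5 + 1} = - \frac{2}{3} + \frac{5}{6} = \frac{1}{6} \approx 0.16667$)
$Z{\left(K,R \right)} = \frac{1}{-3 + K - 5 R}$ ($Z{\left(K,R \right)} = \frac{1}{-3 + \left(K - 5 R\right)} = \frac{1}{-3 + K - 5 R}$)
$9 Z{\left(2 \cdot 1 \cdot 1,W \right)} 3 = \frac{9}{-3 + 2 \cdot 1 \cdot 1 - \frac{5}{6}} \cdot 3 = \frac{9}{-3 + 2 \cdot 1 - \frac{5}{6}} \cdot 3 = \frac{9}{-3 + 2 - \frac{5}{6}} \cdot 3 = \frac{9}{- \frac{11}{6}} \cdot 3 = 9 \left(- \frac{6}{11}\right) 3 = \left(- \frac{54}{11}\right) 3 = - \frac{162}{11}$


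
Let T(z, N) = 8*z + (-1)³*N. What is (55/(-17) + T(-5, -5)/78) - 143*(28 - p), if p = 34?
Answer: 1132823/1326 ≈ 854.32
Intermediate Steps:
T(z, N) = -N + 8*z (T(z, N) = 8*z - N = -N + 8*z)
(55/(-17) + T(-5, -5)/78) - 143*(28 - p) = (55/(-17) + (-1*(-5) + 8*(-5))/78) - 143*(28 - 1*34) = (55*(-1/17) + (5 - 40)*(1/78)) - 143*(28 - 34) = (-55/17 - 35*1/78) - 143*(-6) = (-55/17 - 35/78) + 858 = -4885/1326 + 858 = 1132823/1326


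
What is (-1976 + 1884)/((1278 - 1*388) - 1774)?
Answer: 23/221 ≈ 0.10407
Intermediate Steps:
(-1976 + 1884)/((1278 - 1*388) - 1774) = -92/((1278 - 388) - 1774) = -92/(890 - 1774) = -92/(-884) = -92*(-1/884) = 23/221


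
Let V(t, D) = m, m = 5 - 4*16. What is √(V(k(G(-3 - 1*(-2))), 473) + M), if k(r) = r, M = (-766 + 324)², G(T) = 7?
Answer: √195305 ≈ 441.93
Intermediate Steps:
m = -59 (m = 5 - 64 = -59)
M = 195364 (M = (-442)² = 195364)
V(t, D) = -59
√(V(k(G(-3 - 1*(-2))), 473) + M) = √(-59 + 195364) = √195305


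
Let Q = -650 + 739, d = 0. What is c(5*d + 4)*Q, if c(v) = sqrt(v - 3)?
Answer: 89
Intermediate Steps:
c(v) = sqrt(-3 + v)
Q = 89
c(5*d + 4)*Q = sqrt(-3 + (5*0 + 4))*89 = sqrt(-3 + (0 + 4))*89 = sqrt(-3 + 4)*89 = sqrt(1)*89 = 1*89 = 89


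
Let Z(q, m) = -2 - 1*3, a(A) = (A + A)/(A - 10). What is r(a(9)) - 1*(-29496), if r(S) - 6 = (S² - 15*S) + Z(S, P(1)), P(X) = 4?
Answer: 30091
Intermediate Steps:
a(A) = 2*A/(-10 + A) (a(A) = (2*A)/(-10 + A) = 2*A/(-10 + A))
Z(q, m) = -5 (Z(q, m) = -2 - 3 = -5)
r(S) = 1 + S² - 15*S (r(S) = 6 + ((S² - 15*S) - 5) = 6 + (-5 + S² - 15*S) = 1 + S² - 15*S)
r(a(9)) - 1*(-29496) = (1 + (2*9/(-10 + 9))² - 30*9/(-10 + 9)) - 1*(-29496) = (1 + (2*9/(-1))² - 30*9/(-1)) + 29496 = (1 + (2*9*(-1))² - 30*9*(-1)) + 29496 = (1 + (-18)² - 15*(-18)) + 29496 = (1 + 324 + 270) + 29496 = 595 + 29496 = 30091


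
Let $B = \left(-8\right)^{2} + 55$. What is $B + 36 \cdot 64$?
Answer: $2423$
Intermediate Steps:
$B = 119$ ($B = 64 + 55 = 119$)
$B + 36 \cdot 64 = 119 + 36 \cdot 64 = 119 + 2304 = 2423$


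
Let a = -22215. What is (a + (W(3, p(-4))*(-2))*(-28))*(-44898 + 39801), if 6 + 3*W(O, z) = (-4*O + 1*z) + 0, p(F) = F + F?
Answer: 115703599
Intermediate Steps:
p(F) = 2*F
W(O, z) = -2 - 4*O/3 + z/3 (W(O, z) = -2 + ((-4*O + 1*z) + 0)/3 = -2 + ((-4*O + z) + 0)/3 = -2 + ((z - 4*O) + 0)/3 = -2 + (z - 4*O)/3 = -2 + (-4*O/3 + z/3) = -2 - 4*O/3 + z/3)
(a + (W(3, p(-4))*(-2))*(-28))*(-44898 + 39801) = (-22215 + ((-2 - 4/3*3 + (2*(-4))/3)*(-2))*(-28))*(-44898 + 39801) = (-22215 + ((-2 - 4 + (1/3)*(-8))*(-2))*(-28))*(-5097) = (-22215 + ((-2 - 4 - 8/3)*(-2))*(-28))*(-5097) = (-22215 - 26/3*(-2)*(-28))*(-5097) = (-22215 + (52/3)*(-28))*(-5097) = (-22215 - 1456/3)*(-5097) = -68101/3*(-5097) = 115703599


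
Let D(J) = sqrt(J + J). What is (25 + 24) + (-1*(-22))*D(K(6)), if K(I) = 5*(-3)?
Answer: 49 + 22*I*sqrt(30) ≈ 49.0 + 120.5*I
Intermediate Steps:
K(I) = -15
D(J) = sqrt(2)*sqrt(J) (D(J) = sqrt(2*J) = sqrt(2)*sqrt(J))
(25 + 24) + (-1*(-22))*D(K(6)) = (25 + 24) + (-1*(-22))*(sqrt(2)*sqrt(-15)) = 49 + 22*(sqrt(2)*(I*sqrt(15))) = 49 + 22*(I*sqrt(30)) = 49 + 22*I*sqrt(30)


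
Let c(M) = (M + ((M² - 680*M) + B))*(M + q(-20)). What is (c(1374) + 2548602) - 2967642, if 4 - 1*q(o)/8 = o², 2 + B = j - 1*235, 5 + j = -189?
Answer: -1712790246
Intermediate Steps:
j = -194 (j = -5 - 189 = -194)
B = -431 (B = -2 + (-194 - 1*235) = -2 + (-194 - 235) = -2 - 429 = -431)
q(o) = 32 - 8*o²
c(M) = (-3168 + M)*(-431 + M² - 679*M) (c(M) = (M + ((M² - 680*M) - 431))*(M + (32 - 8*(-20)²)) = (M + (-431 + M² - 680*M))*(M + (32 - 8*400)) = (-431 + M² - 679*M)*(M + (32 - 3200)) = (-431 + M² - 679*M)*(M - 3168) = (-431 + M² - 679*M)*(-3168 + M) = (-3168 + M)*(-431 + M² - 679*M))
(c(1374) + 2548602) - 2967642 = ((1365408 + 1374³ - 3847*1374² + 2150641*1374) + 2548602) - 2967642 = ((1365408 + 2593941624 - 3847*1887876 + 2954980734) + 2548602) - 2967642 = ((1365408 + 2593941624 - 7262658972 + 2954980734) + 2548602) - 2967642 = (-1712371206 + 2548602) - 2967642 = -1709822604 - 2967642 = -1712790246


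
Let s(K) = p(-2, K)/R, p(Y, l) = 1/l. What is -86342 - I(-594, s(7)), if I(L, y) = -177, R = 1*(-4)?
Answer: -86165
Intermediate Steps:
p(Y, l) = 1/l
R = -4
s(K) = -1/(4*K) (s(K) = 1/(K*(-4)) = -¼/K = -1/(4*K))
-86342 - I(-594, s(7)) = -86342 - 1*(-177) = -86342 + 177 = -86165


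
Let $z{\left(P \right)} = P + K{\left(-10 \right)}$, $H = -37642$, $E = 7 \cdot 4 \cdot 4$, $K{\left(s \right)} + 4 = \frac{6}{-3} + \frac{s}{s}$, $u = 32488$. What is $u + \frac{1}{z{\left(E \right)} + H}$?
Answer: $\frac{1219437079}{37535} \approx 32488.0$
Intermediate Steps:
$K{\left(s \right)} = -5$ ($K{\left(s \right)} = -4 + \left(\frac{6}{-3} + \frac{s}{s}\right) = -4 + \left(6 \left(- \frac{1}{3}\right) + 1\right) = -4 + \left(-2 + 1\right) = -4 - 1 = -5$)
$E = 112$ ($E = 28 \cdot 4 = 112$)
$z{\left(P \right)} = -5 + P$ ($z{\left(P \right)} = P - 5 = -5 + P$)
$u + \frac{1}{z{\left(E \right)} + H} = 32488 + \frac{1}{\left(-5 + 112\right) - 37642} = 32488 + \frac{1}{107 - 37642} = 32488 + \frac{1}{-37535} = 32488 - \frac{1}{37535} = \frac{1219437079}{37535}$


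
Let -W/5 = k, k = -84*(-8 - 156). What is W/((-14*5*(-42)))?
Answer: -164/7 ≈ -23.429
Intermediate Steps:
k = 13776 (k = -84*(-164) = 13776)
W = -68880 (W = -5*13776 = -68880)
W/((-14*5*(-42))) = -68880/(-14*5*(-42)) = -68880/((-70*(-42))) = -68880/2940 = -68880*1/2940 = -164/7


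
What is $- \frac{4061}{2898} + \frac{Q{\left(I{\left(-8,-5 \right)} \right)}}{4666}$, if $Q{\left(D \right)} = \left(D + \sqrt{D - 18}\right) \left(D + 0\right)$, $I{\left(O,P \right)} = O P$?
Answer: $- \frac{7155913}{6761034} + \frac{20 \sqrt{22}}{2333} \approx -1.0182$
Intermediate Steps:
$Q{\left(D \right)} = D \left(D + \sqrt{-18 + D}\right)$ ($Q{\left(D \right)} = \left(D + \sqrt{-18 + D}\right) D = D \left(D + \sqrt{-18 + D}\right)$)
$- \frac{4061}{2898} + \frac{Q{\left(I{\left(-8,-5 \right)} \right)}}{4666} = - \frac{4061}{2898} + \frac{\left(-8\right) \left(-5\right) \left(\left(-8\right) \left(-5\right) + \sqrt{-18 - -40}\right)}{4666} = \left(-4061\right) \frac{1}{2898} + 40 \left(40 + \sqrt{-18 + 40}\right) \frac{1}{4666} = - \frac{4061}{2898} + 40 \left(40 + \sqrt{22}\right) \frac{1}{4666} = - \frac{4061}{2898} + \left(1600 + 40 \sqrt{22}\right) \frac{1}{4666} = - \frac{4061}{2898} + \left(\frac{800}{2333} + \frac{20 \sqrt{22}}{2333}\right) = - \frac{7155913}{6761034} + \frac{20 \sqrt{22}}{2333}$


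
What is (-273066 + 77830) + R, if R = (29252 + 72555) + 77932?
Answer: -15497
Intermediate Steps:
R = 179739 (R = 101807 + 77932 = 179739)
(-273066 + 77830) + R = (-273066 + 77830) + 179739 = -195236 + 179739 = -15497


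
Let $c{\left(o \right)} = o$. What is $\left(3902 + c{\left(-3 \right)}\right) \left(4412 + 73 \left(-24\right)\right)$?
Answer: $10371340$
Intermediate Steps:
$\left(3902 + c{\left(-3 \right)}\right) \left(4412 + 73 \left(-24\right)\right) = \left(3902 - 3\right) \left(4412 + 73 \left(-24\right)\right) = 3899 \left(4412 - 1752\right) = 3899 \cdot 2660 = 10371340$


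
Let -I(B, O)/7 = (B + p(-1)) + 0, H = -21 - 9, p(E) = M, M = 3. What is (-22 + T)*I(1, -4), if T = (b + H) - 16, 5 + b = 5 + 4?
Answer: 1792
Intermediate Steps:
p(E) = 3
H = -30
I(B, O) = -21 - 7*B (I(B, O) = -7*((B + 3) + 0) = -7*((3 + B) + 0) = -7*(3 + B) = -21 - 7*B)
b = 4 (b = -5 + (5 + 4) = -5 + 9 = 4)
T = -42 (T = (4 - 30) - 16 = -26 - 16 = -42)
(-22 + T)*I(1, -4) = (-22 - 42)*(-21 - 7*1) = -64*(-21 - 7) = -64*(-28) = 1792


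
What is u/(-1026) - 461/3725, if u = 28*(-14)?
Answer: 493607/1910925 ≈ 0.25831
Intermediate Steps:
u = -392
u/(-1026) - 461/3725 = -392/(-1026) - 461/3725 = -392*(-1/1026) - 461*1/3725 = 196/513 - 461/3725 = 493607/1910925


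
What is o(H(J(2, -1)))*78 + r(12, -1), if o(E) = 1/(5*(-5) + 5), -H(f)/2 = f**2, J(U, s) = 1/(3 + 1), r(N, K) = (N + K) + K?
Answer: 61/10 ≈ 6.1000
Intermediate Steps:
r(N, K) = N + 2*K (r(N, K) = (K + N) + K = N + 2*K)
J(U, s) = 1/4
H(f) = -2*f**2
o(E) = -1/20 (o(E) = 1/(-25 + 5) = 1/(-20) = -1/20)
o(H(J(2, -1)))*78 + r(12, -1) = -1/20*78 + (12 + 2*(-1)) = -39/10 + (12 - 2) = -39/10 + 10 = 61/10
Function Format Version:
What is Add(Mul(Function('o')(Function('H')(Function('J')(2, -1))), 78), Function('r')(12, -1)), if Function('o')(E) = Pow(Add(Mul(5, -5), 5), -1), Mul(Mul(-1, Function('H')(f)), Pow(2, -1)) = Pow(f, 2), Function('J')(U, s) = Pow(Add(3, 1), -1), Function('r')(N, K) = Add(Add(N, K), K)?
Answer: Rational(61, 10) ≈ 6.1000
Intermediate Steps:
Function('r')(N, K) = Add(N, Mul(2, K)) (Function('r')(N, K) = Add(Add(K, N), K) = Add(N, Mul(2, K)))
Function('J')(U, s) = Rational(1, 4) (Function('J')(U, s) = Pow(4, -1) = Rational(1, 4))
Function('H')(f) = Mul(-2, Pow(f, 2))
Function('o')(E) = Rational(-1, 20) (Function('o')(E) = Pow(Add(-25, 5), -1) = Pow(-20, -1) = Rational(-1, 20))
Add(Mul(Function('o')(Function('H')(Function('J')(2, -1))), 78), Function('r')(12, -1)) = Add(Mul(Rational(-1, 20), 78), Add(12, Mul(2, -1))) = Add(Rational(-39, 10), Add(12, -2)) = Add(Rational(-39, 10), 10) = Rational(61, 10)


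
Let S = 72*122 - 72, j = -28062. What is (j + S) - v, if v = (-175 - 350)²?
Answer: -294975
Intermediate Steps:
S = 8712 (S = 8784 - 72 = 8712)
v = 275625 (v = (-525)² = 275625)
(j + S) - v = (-28062 + 8712) - 1*275625 = -19350 - 275625 = -294975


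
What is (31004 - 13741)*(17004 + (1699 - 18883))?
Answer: -3107340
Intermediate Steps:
(31004 - 13741)*(17004 + (1699 - 18883)) = 17263*(17004 - 17184) = 17263*(-180) = -3107340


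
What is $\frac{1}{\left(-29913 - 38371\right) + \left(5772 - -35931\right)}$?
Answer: $- \frac{1}{26581} \approx -3.7621 \cdot 10^{-5}$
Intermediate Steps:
$\frac{1}{\left(-29913 - 38371\right) + \left(5772 - -35931\right)} = \frac{1}{\left(-29913 - 38371\right) + \left(5772 + 35931\right)} = \frac{1}{-68284 + 41703} = \frac{1}{-26581} = - \frac{1}{26581}$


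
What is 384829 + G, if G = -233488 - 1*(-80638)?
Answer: 231979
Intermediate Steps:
G = -152850 (G = -233488 + 80638 = -152850)
384829 + G = 384829 - 152850 = 231979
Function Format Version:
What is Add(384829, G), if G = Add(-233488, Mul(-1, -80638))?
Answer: 231979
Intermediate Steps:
G = -152850 (G = Add(-233488, 80638) = -152850)
Add(384829, G) = Add(384829, -152850) = 231979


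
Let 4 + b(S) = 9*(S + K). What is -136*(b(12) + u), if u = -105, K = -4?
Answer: 5032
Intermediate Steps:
b(S) = -40 + 9*S (b(S) = -4 + 9*(S - 4) = -4 + 9*(-4 + S) = -4 + (-36 + 9*S) = -40 + 9*S)
-136*(b(12) + u) = -136*((-40 + 9*12) - 105) = -136*((-40 + 108) - 105) = -136*(68 - 105) = -136*(-37) = 5032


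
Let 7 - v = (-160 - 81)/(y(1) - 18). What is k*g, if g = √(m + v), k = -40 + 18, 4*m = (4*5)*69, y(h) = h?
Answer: -22*√97631/17 ≈ -404.36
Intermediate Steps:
m = 345 (m = ((4*5)*69)/4 = (20*69)/4 = (¼)*1380 = 345)
v = -122/17 (v = 7 - (-160 - 81)/(1 - 18) = 7 - (-241)/(-17) = 7 - (-241)*(-1)/17 = 7 - 1*241/17 = 7 - 241/17 = -122/17 ≈ -7.1765)
k = -22
g = √97631/17 (g = √(345 - 122/17) = √(5743/17) = √97631/17 ≈ 18.380)
k*g = -22*√97631/17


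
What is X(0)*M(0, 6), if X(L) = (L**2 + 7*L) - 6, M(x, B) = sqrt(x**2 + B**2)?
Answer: -36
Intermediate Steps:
M(x, B) = sqrt(B**2 + x**2)
X(L) = -6 + L**2 + 7*L
X(0)*M(0, 6) = (-6 + 0**2 + 7*0)*sqrt(6**2 + 0**2) = (-6 + 0 + 0)*sqrt(36 + 0) = -6*sqrt(36) = -6*6 = -36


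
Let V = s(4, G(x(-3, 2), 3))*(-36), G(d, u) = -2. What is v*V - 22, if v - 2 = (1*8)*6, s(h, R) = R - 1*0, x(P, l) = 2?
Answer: 3578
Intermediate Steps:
s(h, R) = R (s(h, R) = R + 0 = R)
V = 72 (V = -2*(-36) = 72)
v = 50 (v = 2 + (1*8)*6 = 2 + 8*6 = 2 + 48 = 50)
v*V - 22 = 50*72 - 22 = 3600 - 22 = 3578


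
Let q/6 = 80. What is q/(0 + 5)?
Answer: 96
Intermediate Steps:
q = 480 (q = 6*80 = 480)
q/(0 + 5) = 480/(0 + 5) = 480/5 = 480*(1/5) = 96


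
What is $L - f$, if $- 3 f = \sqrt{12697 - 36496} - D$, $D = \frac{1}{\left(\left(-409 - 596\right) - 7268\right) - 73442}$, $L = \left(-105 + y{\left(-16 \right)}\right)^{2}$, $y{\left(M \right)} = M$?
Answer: $\frac{3589167946}{245145} + \frac{i \sqrt{23799}}{3} \approx 14641.0 + 51.423 i$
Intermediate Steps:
$L = 14641$ ($L = \left(-105 - 16\right)^{2} = \left(-121\right)^{2} = 14641$)
$D = - \frac{1}{81715}$ ($D = \frac{1}{\left(-1005 - 7268\right) - 73442} = \frac{1}{-8273 - 73442} = \frac{1}{-81715} = - \frac{1}{81715} \approx -1.2238 \cdot 10^{-5}$)
$f = - \frac{1}{245145} - \frac{i \sqrt{23799}}{3}$ ($f = - \frac{\sqrt{12697 - 36496} - - \frac{1}{81715}}{3} = - \frac{\sqrt{-23799} + \frac{1}{81715}}{3} = - \frac{i \sqrt{23799} + \frac{1}{81715}}{3} = - \frac{\frac{1}{81715} + i \sqrt{23799}}{3} = - \frac{1}{245145} - \frac{i \sqrt{23799}}{3} \approx -4.0792 \cdot 10^{-6} - 51.423 i$)
$L - f = 14641 - \left(- \frac{1}{245145} - \frac{i \sqrt{23799}}{3}\right) = 14641 + \left(\frac{1}{245145} + \frac{i \sqrt{23799}}{3}\right) = \frac{3589167946}{245145} + \frac{i \sqrt{23799}}{3}$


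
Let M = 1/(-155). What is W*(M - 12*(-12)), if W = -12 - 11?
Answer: -513337/155 ≈ -3311.9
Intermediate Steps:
M = -1/155 ≈ -0.0064516
W = -23
W*(M - 12*(-12)) = -23*(-1/155 - 12*(-12)) = -23*(-1/155 + 144) = -23*22319/155 = -513337/155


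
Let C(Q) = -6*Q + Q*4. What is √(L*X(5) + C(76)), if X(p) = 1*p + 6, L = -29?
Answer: I*√471 ≈ 21.703*I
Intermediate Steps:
X(p) = 6 + p (X(p) = p + 6 = 6 + p)
C(Q) = -2*Q (C(Q) = -6*Q + 4*Q = -2*Q)
√(L*X(5) + C(76)) = √(-29*(6 + 5) - 2*76) = √(-29*11 - 152) = √(-319 - 152) = √(-471) = I*√471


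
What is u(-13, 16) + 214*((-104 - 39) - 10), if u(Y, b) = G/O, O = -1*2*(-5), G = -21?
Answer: -327441/10 ≈ -32744.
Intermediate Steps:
O = 10 (O = -2*(-5) = 10)
u(Y, b) = -21/10
u(-13, 16) + 214*((-104 - 39) - 10) = -21/10 + 214*((-104 - 39) - 10) = -21/10 + 214*(-143 - 10) = -21/10 + 214*(-153) = -21/10 - 32742 = -327441/10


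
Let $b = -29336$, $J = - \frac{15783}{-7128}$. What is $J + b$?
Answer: $- \frac{69697075}{2376} \approx -29334.0$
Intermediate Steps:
$J = \frac{5261}{2376}$ ($J = \left(-15783\right) \left(- \frac{1}{7128}\right) = \frac{5261}{2376} \approx 2.2142$)
$J + b = \frac{5261}{2376} - 29336 = - \frac{69697075}{2376}$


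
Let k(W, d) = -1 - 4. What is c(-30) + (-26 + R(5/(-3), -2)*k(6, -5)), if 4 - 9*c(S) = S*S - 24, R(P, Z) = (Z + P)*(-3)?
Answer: -1601/9 ≈ -177.89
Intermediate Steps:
R(P, Z) = -3*P - 3*Z (R(P, Z) = (P + Z)*(-3) = -3*P - 3*Z)
k(W, d) = -5
c(S) = 28/9 - S**2/9 (c(S) = 4/9 - (S*S - 24)/9 = 4/9 - (S**2 - 24)/9 = 4/9 - (-24 + S**2)/9 = 4/9 + (8/3 - S**2/9) = 28/9 - S**2/9)
c(-30) + (-26 + R(5/(-3), -2)*k(6, -5)) = (28/9 - 1/9*(-30)**2) + (-26 + (-15/(-3) - 3*(-2))*(-5)) = (28/9 - 1/9*900) + (-26 + (-15*(-1)/3 + 6)*(-5)) = (28/9 - 100) + (-26 + (-3*(-5/3) + 6)*(-5)) = -872/9 + (-26 + (5 + 6)*(-5)) = -872/9 + (-26 + 11*(-5)) = -872/9 + (-26 - 55) = -872/9 - 81 = -1601/9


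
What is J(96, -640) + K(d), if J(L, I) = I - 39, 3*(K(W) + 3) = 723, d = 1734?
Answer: -441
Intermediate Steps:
K(W) = 238 (K(W) = -3 + (⅓)*723 = -3 + 241 = 238)
J(L, I) = -39 + I
J(96, -640) + K(d) = (-39 - 640) + 238 = -679 + 238 = -441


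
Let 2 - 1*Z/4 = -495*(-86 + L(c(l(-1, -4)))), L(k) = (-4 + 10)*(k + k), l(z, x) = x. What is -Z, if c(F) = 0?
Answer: 170272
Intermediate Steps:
L(k) = 12*k (L(k) = 6*(2*k) = 12*k)
Z = -170272 (Z = 8 - (-1980)*(-86 + 12*0) = 8 - (-1980)*(-86 + 0) = 8 - (-1980)*(-86) = 8 - 4*42570 = 8 - 170280 = -170272)
-Z = -1*(-170272) = 170272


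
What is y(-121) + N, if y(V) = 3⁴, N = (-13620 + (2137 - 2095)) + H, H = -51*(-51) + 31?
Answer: -10865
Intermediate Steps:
H = 2632 (H = 2601 + 31 = 2632)
N = -10946 (N = (-13620 + (2137 - 2095)) + 2632 = (-13620 + 42) + 2632 = -13578 + 2632 = -10946)
y(V) = 81
y(-121) + N = 81 - 10946 = -10865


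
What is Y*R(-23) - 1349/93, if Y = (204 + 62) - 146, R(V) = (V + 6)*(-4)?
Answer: 757531/93 ≈ 8145.5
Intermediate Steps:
R(V) = -24 - 4*V (R(V) = (6 + V)*(-4) = -24 - 4*V)
Y = 120 (Y = 266 - 146 = 120)
Y*R(-23) - 1349/93 = 120*(-24 - 4*(-23)) - 1349/93 = 120*(-24 + 92) - 1349*1/93 = 120*68 - 1349/93 = 8160 - 1349/93 = 757531/93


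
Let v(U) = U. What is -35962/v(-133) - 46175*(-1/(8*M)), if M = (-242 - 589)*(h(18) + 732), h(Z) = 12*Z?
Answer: 226637315173/838206432 ≈ 270.38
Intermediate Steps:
M = -787788 (M = (-242 - 589)*(12*18 + 732) = -831*(216 + 732) = -831*948 = -787788)
-35962/v(-133) - 46175*(-1/(8*M)) = -35962/(-133) - 46175/((-8*(-787788))) = -35962*(-1/133) - 46175/6302304 = 35962/133 - 46175*1/6302304 = 35962/133 - 46175/6302304 = 226637315173/838206432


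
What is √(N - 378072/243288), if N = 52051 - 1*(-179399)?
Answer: √2642595266321/3379 ≈ 481.09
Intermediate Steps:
N = 231450 (N = 52051 + 179399 = 231450)
√(N - 378072/243288) = √(231450 - 378072/243288) = √(231450 - 378072*1/243288) = √(231450 - 5251/3379) = √(782064299/3379) = √2642595266321/3379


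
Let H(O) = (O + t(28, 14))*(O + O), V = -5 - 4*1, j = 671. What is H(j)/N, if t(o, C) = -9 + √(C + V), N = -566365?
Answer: -888404/566365 - 1342*√5/566365 ≈ -1.5739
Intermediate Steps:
V = -9 (V = -5 - 4 = -9)
t(o, C) = -9 + √(-9 + C) (t(o, C) = -9 + √(C - 9) = -9 + √(-9 + C))
H(O) = 2*O*(-9 + O + √5) (H(O) = (O + (-9 + √(-9 + 14)))*(O + O) = (O + (-9 + √5))*(2*O) = (-9 + O + √5)*(2*O) = 2*O*(-9 + O + √5))
H(j)/N = (2*671*(-9 + 671 + √5))/(-566365) = (2*671*(662 + √5))*(-1/566365) = (888404 + 1342*√5)*(-1/566365) = -888404/566365 - 1342*√5/566365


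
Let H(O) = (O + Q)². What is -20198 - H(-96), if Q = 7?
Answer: -28119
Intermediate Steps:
H(O) = (7 + O)² (H(O) = (O + 7)² = (7 + O)²)
-20198 - H(-96) = -20198 - (7 - 96)² = -20198 - 1*(-89)² = -20198 - 1*7921 = -20198 - 7921 = -28119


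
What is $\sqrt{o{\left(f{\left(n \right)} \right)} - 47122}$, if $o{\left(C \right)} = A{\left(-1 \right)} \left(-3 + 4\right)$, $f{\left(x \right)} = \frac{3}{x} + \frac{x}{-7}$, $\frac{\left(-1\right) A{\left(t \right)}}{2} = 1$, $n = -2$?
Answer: $6 i \sqrt{1309} \approx 217.08 i$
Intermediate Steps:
$A{\left(t \right)} = -2$ ($A{\left(t \right)} = \left(-2\right) 1 = -2$)
$f{\left(x \right)} = \frac{3}{x} - \frac{x}{7}$ ($f{\left(x \right)} = \frac{3}{x} + x \left(- \frac{1}{7}\right) = \frac{3}{x} - \frac{x}{7}$)
$o{\left(C \right)} = -2$ ($o{\left(C \right)} = - 2 \left(-3 + 4\right) = \left(-2\right) 1 = -2$)
$\sqrt{o{\left(f{\left(n \right)} \right)} - 47122} = \sqrt{-2 - 47122} = \sqrt{-47124} = 6 i \sqrt{1309}$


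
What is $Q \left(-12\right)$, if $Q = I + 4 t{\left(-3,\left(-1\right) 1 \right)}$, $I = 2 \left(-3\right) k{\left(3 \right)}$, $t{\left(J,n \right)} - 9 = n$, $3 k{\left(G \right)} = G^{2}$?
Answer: $-168$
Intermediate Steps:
$k{\left(G \right)} = \frac{G^{2}}{3}$
$t{\left(J,n \right)} = 9 + n$
$I = -18$ ($I = 2 \left(-3\right) \frac{3^{2}}{3} = - 6 \cdot \frac{1}{3} \cdot 9 = \left(-6\right) 3 = -18$)
$Q = 14$ ($Q = -18 + 4 \left(9 - 1\right) = -18 + 4 \cdot 8 = -18 + 32 = 14$)
$Q \left(-12\right) = 14 \left(-12\right) = -168$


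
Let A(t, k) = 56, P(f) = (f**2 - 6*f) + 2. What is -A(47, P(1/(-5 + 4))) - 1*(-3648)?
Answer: 3592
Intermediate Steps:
P(f) = 2 + f**2 - 6*f
-A(47, P(1/(-5 + 4))) - 1*(-3648) = -1*56 - 1*(-3648) = -56 + 3648 = 3592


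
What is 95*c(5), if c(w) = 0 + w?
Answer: 475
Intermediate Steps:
c(w) = w
95*c(5) = 95*5 = 475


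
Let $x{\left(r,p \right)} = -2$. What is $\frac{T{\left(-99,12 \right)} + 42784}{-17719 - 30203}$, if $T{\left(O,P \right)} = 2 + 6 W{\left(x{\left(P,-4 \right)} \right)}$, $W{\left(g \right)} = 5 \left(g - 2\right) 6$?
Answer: $- \frac{7011}{7987} \approx -0.8778$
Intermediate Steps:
$W{\left(g \right)} = -60 + 30 g$ ($W{\left(g \right)} = 5 \left(-2 + g\right) 6 = \left(-10 + 5 g\right) 6 = -60 + 30 g$)
$T{\left(O,P \right)} = -718$ ($T{\left(O,P \right)} = 2 + 6 \left(-60 + 30 \left(-2\right)\right) = 2 + 6 \left(-60 - 60\right) = 2 + 6 \left(-120\right) = 2 - 720 = -718$)
$\frac{T{\left(-99,12 \right)} + 42784}{-17719 - 30203} = \frac{-718 + 42784}{-17719 - 30203} = \frac{42066}{-47922} = 42066 \left(- \frac{1}{47922}\right) = - \frac{7011}{7987}$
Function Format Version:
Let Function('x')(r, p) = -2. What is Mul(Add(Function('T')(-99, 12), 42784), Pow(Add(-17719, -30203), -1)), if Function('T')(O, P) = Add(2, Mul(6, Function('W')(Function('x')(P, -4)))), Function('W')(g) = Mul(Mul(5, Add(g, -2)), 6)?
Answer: Rational(-7011, 7987) ≈ -0.87780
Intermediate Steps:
Function('W')(g) = Add(-60, Mul(30, g)) (Function('W')(g) = Mul(Mul(5, Add(-2, g)), 6) = Mul(Add(-10, Mul(5, g)), 6) = Add(-60, Mul(30, g)))
Function('T')(O, P) = -718 (Function('T')(O, P) = Add(2, Mul(6, Add(-60, Mul(30, -2)))) = Add(2, Mul(6, Add(-60, -60))) = Add(2, Mul(6, -120)) = Add(2, -720) = -718)
Mul(Add(Function('T')(-99, 12), 42784), Pow(Add(-17719, -30203), -1)) = Mul(Add(-718, 42784), Pow(Add(-17719, -30203), -1)) = Mul(42066, Pow(-47922, -1)) = Mul(42066, Rational(-1, 47922)) = Rational(-7011, 7987)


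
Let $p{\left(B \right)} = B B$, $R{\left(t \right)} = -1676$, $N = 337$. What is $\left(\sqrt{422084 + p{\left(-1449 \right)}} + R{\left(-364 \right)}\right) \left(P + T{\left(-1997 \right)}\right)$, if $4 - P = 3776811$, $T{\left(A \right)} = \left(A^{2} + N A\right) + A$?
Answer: $777301984 - 463784 \sqrt{2521685} \approx 4.0822 \cdot 10^{7}$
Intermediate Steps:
$p{\left(B \right)} = B^{2}$
$T{\left(A \right)} = A^{2} + 338 A$ ($T{\left(A \right)} = \left(A^{2} + 337 A\right) + A = A^{2} + 338 A$)
$P = -3776807$ ($P = 4 - 3776811 = -3776807$)
$\left(\sqrt{422084 + p{\left(-1449 \right)}} + R{\left(-364 \right)}\right) \left(P + T{\left(-1997 \right)}\right) = \left(\sqrt{422084 + \left(-1449\right)^{2}} - 1676\right) \left(-3776807 - 1997 \left(338 - 1997\right)\right) = \left(\sqrt{422084 + 2099601} - 1676\right) \left(-3776807 - -3313023\right) = \left(\sqrt{2521685} - 1676\right) \left(-3776807 + 3313023\right) = \left(-1676 + \sqrt{2521685}\right) \left(-463784\right) = 777301984 - 463784 \sqrt{2521685}$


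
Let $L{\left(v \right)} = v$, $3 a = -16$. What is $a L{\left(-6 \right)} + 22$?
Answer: $54$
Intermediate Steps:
$a = - \frac{16}{3}$ ($a = \frac{1}{3} \left(-16\right) = - \frac{16}{3} \approx -5.3333$)
$a L{\left(-6 \right)} + 22 = \left(- \frac{16}{3}\right) \left(-6\right) + 22 = 32 + 22 = 54$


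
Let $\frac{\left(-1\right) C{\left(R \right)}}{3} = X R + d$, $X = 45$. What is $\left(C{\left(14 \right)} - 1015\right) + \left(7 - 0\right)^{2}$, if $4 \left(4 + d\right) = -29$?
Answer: $- \frac{11289}{4} \approx -2822.3$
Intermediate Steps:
$d = - \frac{45}{4}$ ($d = -4 + \frac{1}{4} \left(-29\right) = -4 - \frac{29}{4} = - \frac{45}{4} \approx -11.25$)
$C{\left(R \right)} = \frac{135}{4} - 135 R$ ($C{\left(R \right)} = - 3 \left(45 R - \frac{45}{4}\right) = - 3 \left(- \frac{45}{4} + 45 R\right) = \frac{135}{4} - 135 R$)
$\left(C{\left(14 \right)} - 1015\right) + \left(7 - 0\right)^{2} = \left(\left(\frac{135}{4} - 1890\right) - 1015\right) + \left(7 - 0\right)^{2} = \left(\left(\frac{135}{4} - 1890\right) - 1015\right) + \left(7 + 0\right)^{2} = \left(- \frac{7425}{4} - 1015\right) + 7^{2} = - \frac{11485}{4} + 49 = - \frac{11289}{4}$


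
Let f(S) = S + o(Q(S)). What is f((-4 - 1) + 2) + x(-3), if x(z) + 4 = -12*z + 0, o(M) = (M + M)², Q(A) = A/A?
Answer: 33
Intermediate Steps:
Q(A) = 1
o(M) = 4*M² (o(M) = (2*M)² = 4*M²)
x(z) = -4 - 12*z (x(z) = -4 + (-12*z + 0) = -4 - 12*z)
f(S) = 4 + S (f(S) = S + 4*1² = S + 4*1 = S + 4 = 4 + S)
f((-4 - 1) + 2) + x(-3) = (4 + ((-4 - 1) + 2)) + (-4 - 12*(-3)) = (4 + (-5 + 2)) + (-4 + 36) = (4 - 3) + 32 = 1 + 32 = 33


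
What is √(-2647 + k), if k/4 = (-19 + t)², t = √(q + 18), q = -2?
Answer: I*√1747 ≈ 41.797*I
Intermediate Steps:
t = 4 (t = √(-2 + 18) = √16 = 4)
k = 900 (k = 4*(-19 + 4)² = 4*(-15)² = 4*225 = 900)
√(-2647 + k) = √(-2647 + 900) = √(-1747) = I*√1747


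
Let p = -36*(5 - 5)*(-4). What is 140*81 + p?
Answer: 11340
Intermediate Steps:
p = 0 (p = -0*(-4) = -36*0 = 0)
140*81 + p = 140*81 + 0 = 11340 + 0 = 11340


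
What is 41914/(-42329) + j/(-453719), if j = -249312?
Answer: -1209150074/2743638793 ≈ -0.44071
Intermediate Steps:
41914/(-42329) + j/(-453719) = 41914/(-42329) - 249312/(-453719) = 41914*(-1/42329) - 249312*(-1/453719) = -41914/42329 + 35616/64817 = -1209150074/2743638793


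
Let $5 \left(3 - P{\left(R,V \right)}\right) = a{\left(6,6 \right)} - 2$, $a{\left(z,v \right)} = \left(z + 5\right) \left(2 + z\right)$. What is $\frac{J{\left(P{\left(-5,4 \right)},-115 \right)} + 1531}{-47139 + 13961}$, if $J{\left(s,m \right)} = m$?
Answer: $- \frac{708}{16589} \approx -0.042679$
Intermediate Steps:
$a{\left(z,v \right)} = \left(2 + z\right) \left(5 + z\right)$ ($a{\left(z,v \right)} = \left(5 + z\right) \left(2 + z\right) = \left(2 + z\right) \left(5 + z\right)$)
$P{\left(R,V \right)} = - \frac{71}{5}$ ($P{\left(R,V \right)} = 3 - \frac{\left(10 + 6^{2} + 7 \cdot 6\right) - 2}{5} = 3 - \frac{\left(10 + 36 + 42\right) - 2}{5} = 3 - \frac{88 - 2}{5} = 3 - \frac{86}{5} = - \frac{71}{5}$)
$\frac{J{\left(P{\left(-5,4 \right)},-115 \right)} + 1531}{-47139 + 13961} = \frac{-115 + 1531}{-47139 + 13961} = \frac{1416}{-33178} = 1416 \left(- \frac{1}{33178}\right) = - \frac{708}{16589}$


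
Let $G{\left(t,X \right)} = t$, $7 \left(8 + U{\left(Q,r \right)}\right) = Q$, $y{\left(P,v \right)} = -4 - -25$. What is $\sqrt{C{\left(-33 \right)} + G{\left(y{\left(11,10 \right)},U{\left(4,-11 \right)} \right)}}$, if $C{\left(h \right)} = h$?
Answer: $2 i \sqrt{3} \approx 3.4641 i$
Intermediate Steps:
$y{\left(P,v \right)} = 21$ ($y{\left(P,v \right)} = -4 + 25 = 21$)
$U{\left(Q,r \right)} = -8 + \frac{Q}{7}$
$\sqrt{C{\left(-33 \right)} + G{\left(y{\left(11,10 \right)},U{\left(4,-11 \right)} \right)}} = \sqrt{-33 + 21} = \sqrt{-12} = 2 i \sqrt{3}$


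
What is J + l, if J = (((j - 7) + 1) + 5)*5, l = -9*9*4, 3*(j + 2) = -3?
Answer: -344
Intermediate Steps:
j = -3 (j = -2 + (⅓)*(-3) = -2 - 1 = -3)
l = -324 (l = -81*4 = -324)
J = -20 (J = (((-3 - 7) + 1) + 5)*5 = ((-10 + 1) + 5)*5 = (-9 + 5)*5 = -4*5 = -20)
J + l = -20 - 324 = -344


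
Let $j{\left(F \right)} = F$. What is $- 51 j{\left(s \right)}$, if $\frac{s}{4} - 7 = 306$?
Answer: $-63852$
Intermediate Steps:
$s = 1252$ ($s = 28 + 4 \cdot 306 = 28 + 1224 = 1252$)
$- 51 j{\left(s \right)} = \left(-51\right) 1252 = -63852$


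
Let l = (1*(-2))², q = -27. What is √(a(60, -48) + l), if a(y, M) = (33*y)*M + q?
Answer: I*√95063 ≈ 308.32*I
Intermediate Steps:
a(y, M) = -27 + 33*M*y (a(y, M) = (33*y)*M - 27 = 33*M*y - 27 = -27 + 33*M*y)
l = 4 (l = (-2)² = 4)
√(a(60, -48) + l) = √((-27 + 33*(-48)*60) + 4) = √((-27 - 95040) + 4) = √(-95067 + 4) = √(-95063) = I*√95063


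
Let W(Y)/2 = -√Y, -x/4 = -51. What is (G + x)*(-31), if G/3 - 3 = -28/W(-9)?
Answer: -6603 + 434*I ≈ -6603.0 + 434.0*I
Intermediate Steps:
x = 204 (x = -4*(-51) = 204)
W(Y) = -2*√Y (W(Y) = 2*(-√Y) = -2*√Y)
G = 9 - 14*I (G = 9 + 3*(-28*I/6) = 9 + 3*(-14*I/3) = 9 - 14*I ≈ 9.0 - 14.0*I)
(G + x)*(-31) = ((9 - 14*I) + 204)*(-31) = (213 - 14*I)*(-31) = -6603 + 434*I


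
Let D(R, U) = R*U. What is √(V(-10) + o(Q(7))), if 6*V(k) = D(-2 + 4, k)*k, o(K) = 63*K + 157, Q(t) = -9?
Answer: I*√3390/3 ≈ 19.408*I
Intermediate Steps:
o(K) = 157 + 63*K
V(k) = k²/3 (V(k) = (((-2 + 4)*k)*k)/6 = ((2*k)*k)/6 = (2*k²)/6 = k²/3)
√(V(-10) + o(Q(7))) = √((⅓)*(-10)² + (157 + 63*(-9))) = √((⅓)*100 + (157 - 567)) = √(100/3 - 410) = √(-1130/3) = I*√3390/3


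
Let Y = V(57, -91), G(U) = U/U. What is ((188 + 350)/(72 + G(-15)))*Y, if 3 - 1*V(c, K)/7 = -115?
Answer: 444388/73 ≈ 6087.5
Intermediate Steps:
G(U) = 1
V(c, K) = 826 (V(c, K) = 21 - 7*(-115) = 21 + 805 = 826)
Y = 826
((188 + 350)/(72 + G(-15)))*Y = ((188 + 350)/(72 + 1))*826 = (538/73)*826 = 444388/73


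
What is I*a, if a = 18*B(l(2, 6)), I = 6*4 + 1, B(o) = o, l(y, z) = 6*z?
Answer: 16200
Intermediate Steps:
I = 25 (I = 24 + 1 = 25)
a = 648 (a = 18*(6*6) = 18*36 = 648)
I*a = 25*648 = 16200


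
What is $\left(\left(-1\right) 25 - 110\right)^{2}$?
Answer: $18225$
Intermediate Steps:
$\left(\left(-1\right) 25 - 110\right)^{2} = \left(-25 - 110\right)^{2} = \left(-135\right)^{2} = 18225$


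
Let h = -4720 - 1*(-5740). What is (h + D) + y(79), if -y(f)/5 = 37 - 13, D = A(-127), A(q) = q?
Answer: 773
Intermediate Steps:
D = -127
h = 1020 (h = -4720 + 5740 = 1020)
y(f) = -120 (y(f) = -5*(37 - 13) = -5*24 = -120)
(h + D) + y(79) = (1020 - 127) - 120 = 893 - 120 = 773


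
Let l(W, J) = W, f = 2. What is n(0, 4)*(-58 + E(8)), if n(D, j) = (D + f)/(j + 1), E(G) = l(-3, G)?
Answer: -122/5 ≈ -24.400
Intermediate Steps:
E(G) = -3
n(D, j) = (2 + D)/(1 + j) (n(D, j) = (D + 2)/(j + 1) = (2 + D)/(1 + j))
n(0, 4)*(-58 + E(8)) = ((2 + 0)/(1 + 4))*(-58 - 3) = (2/5)*(-61) = ((⅕)*2)*(-61) = (⅖)*(-61) = -122/5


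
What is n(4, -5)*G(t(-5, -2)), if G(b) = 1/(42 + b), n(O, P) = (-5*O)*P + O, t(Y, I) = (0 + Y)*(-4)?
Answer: 52/31 ≈ 1.6774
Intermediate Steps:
t(Y, I) = -4*Y (t(Y, I) = Y*(-4) = -4*Y)
n(O, P) = O - 5*O*P (n(O, P) = -5*O*P + O = O - 5*O*P)
n(4, -5)*G(t(-5, -2)) = (4*(1 - 5*(-5)))/(42 - 4*(-5)) = (4*(1 + 25))/(42 + 20) = (4*26)/62 = 104*(1/62) = 52/31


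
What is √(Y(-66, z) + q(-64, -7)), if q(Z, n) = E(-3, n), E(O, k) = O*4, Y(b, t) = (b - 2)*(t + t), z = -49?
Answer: 2*√1663 ≈ 81.560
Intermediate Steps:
Y(b, t) = 2*t*(-2 + b) (Y(b, t) = (-2 + b)*(2*t) = 2*t*(-2 + b))
E(O, k) = 4*O
q(Z, n) = -12 (q(Z, n) = 4*(-3) = -12)
√(Y(-66, z) + q(-64, -7)) = √(2*(-49)*(-2 - 66) - 12) = √(2*(-49)*(-68) - 12) = √(6664 - 12) = √6652 = 2*√1663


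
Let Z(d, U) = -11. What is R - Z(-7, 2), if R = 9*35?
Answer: 326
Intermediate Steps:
R = 315
R - Z(-7, 2) = 315 - 1*(-11) = 315 + 11 = 326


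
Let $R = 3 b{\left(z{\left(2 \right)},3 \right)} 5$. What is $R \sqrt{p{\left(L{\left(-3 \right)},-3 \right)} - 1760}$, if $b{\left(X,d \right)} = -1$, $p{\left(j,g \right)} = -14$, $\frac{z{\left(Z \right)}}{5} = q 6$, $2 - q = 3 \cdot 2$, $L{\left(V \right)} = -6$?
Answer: $- 15 i \sqrt{1774} \approx - 631.78 i$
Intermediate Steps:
$q = -4$ ($q = 2 - 3 \cdot 2 = 2 - 6 = -4$)
$z{\left(Z \right)} = -120$ ($z{\left(Z \right)} = 5 \left(\left(-4\right) 6\right) = 5 \left(-24\right) = -120$)
$R = -15$ ($R = 3 \left(-1\right) 5 = \left(-3\right) 5 = -15$)
$R \sqrt{p{\left(L{\left(-3 \right)},-3 \right)} - 1760} = - 15 \sqrt{-14 - 1760} = - 15 \sqrt{-1774} = - 15 i \sqrt{1774}$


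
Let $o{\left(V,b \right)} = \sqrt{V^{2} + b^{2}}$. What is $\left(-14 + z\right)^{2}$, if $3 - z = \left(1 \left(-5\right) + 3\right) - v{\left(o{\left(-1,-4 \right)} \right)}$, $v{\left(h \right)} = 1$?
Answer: $64$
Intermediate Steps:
$z = 6$ ($z = 3 - \left(\left(1 \left(-5\right) + 3\right) - 1\right) = 3 - \left(\left(-5 + 3\right) - 1\right) = 3 - \left(-2 - 1\right) = 3 - -3 = 3 + 3 = 6$)
$\left(-14 + z\right)^{2} = \left(-14 + 6\right)^{2} = \left(-8\right)^{2} = 64$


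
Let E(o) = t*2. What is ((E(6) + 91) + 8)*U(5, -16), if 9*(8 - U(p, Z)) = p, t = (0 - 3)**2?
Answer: 871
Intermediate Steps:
t = 9 (t = (-3)**2 = 9)
U(p, Z) = 8 - p/9
E(o) = 18 (E(o) = 9*2 = 18)
((E(6) + 91) + 8)*U(5, -16) = ((18 + 91) + 8)*(8 - 1/9*5) = (109 + 8)*(8 - 5/9) = 117*(67/9) = 871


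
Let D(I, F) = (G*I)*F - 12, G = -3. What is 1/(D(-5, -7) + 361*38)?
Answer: 1/13601 ≈ 7.3524e-5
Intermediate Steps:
D(I, F) = -12 - 3*F*I (D(I, F) = (-3*I)*F - 12 = -3*F*I - 12 = -12 - 3*F*I)
1/(D(-5, -7) + 361*38) = 1/((-12 - 3*(-7)*(-5)) + 361*38) = 1/((-12 - 105) + 13718) = 1/(-117 + 13718) = 1/13601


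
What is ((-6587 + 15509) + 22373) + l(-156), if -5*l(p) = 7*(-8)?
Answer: 156531/5 ≈ 31306.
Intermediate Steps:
l(p) = 56/5 (l(p) = -7*(-8)/5 = -1/5*(-56) = 56/5)
((-6587 + 15509) + 22373) + l(-156) = ((-6587 + 15509) + 22373) + 56/5 = (8922 + 22373) + 56/5 = 31295 + 56/5 = 156531/5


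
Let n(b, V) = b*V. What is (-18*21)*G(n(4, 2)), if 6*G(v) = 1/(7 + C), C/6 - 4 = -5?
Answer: -63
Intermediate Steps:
C = -6 (C = 24 + 6*(-5) = 24 - 30 = -6)
n(b, V) = V*b
G(v) = ⅙ (G(v) = 1/(6*(7 - 6)) = (⅙)/1 = (⅙)*1 = ⅙)
(-18*21)*G(n(4, 2)) = -18*21*(⅙) = -378*⅙ = -63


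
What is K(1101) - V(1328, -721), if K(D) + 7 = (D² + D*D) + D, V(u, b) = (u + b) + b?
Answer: 2425610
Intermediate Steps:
V(u, b) = u + 2*b (V(u, b) = (b + u) + b = u + 2*b)
K(D) = -7 + D + 2*D² (K(D) = -7 + ((D² + D*D) + D) = -7 + ((D² + D²) + D) = -7 + (2*D² + D) = -7 + (D + 2*D²) = -7 + D + 2*D²)
K(1101) - V(1328, -721) = (-7 + 1101 + 2*1101²) - (1328 + 2*(-721)) = (-7 + 1101 + 2*1212201) - (1328 - 1442) = (-7 + 1101 + 2424402) - 1*(-114) = 2425496 + 114 = 2425610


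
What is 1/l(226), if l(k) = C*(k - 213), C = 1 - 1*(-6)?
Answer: 1/91 ≈ 0.010989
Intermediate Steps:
C = 7 (C = 1 + 6 = 7)
l(k) = -1491 + 7*k (l(k) = 7*(k - 213) = 7*(-213 + k) = -1491 + 7*k)
1/l(226) = 1/(-1491 + 7*226) = 1/(-1491 + 1582) = 1/91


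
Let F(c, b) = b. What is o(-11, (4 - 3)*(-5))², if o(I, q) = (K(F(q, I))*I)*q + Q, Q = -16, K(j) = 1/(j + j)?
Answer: 1369/4 ≈ 342.25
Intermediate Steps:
K(j) = 1/(2*j)
o(I, q) = -16 + q/2 (o(I, q) = ((1/(2*I))*I)*q - 16 = q/2 - 16 = -16 + q/2)
o(-11, (4 - 3)*(-5))² = (-16 + ((4 - 3)*(-5))/2)² = (-16 + (1*(-5))/2)² = (-16 + (½)*(-5))² = (-16 - 5/2)² = (-37/2)² = 1369/4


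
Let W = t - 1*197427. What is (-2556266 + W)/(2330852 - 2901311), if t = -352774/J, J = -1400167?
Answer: 3855629713957/798737866653 ≈ 4.8272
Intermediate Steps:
t = 352774/1400167 (t = -352774/(-1400167) = -352774*(-1/1400167) = 352774/1400167 ≈ 0.25195)
W = -276430417535/1400167 (W = 352774/1400167 - 1*197427 = 352774/1400167 - 197427 = -276430417535/1400167 ≈ -1.9743e+5)
(-2556266 + W)/(2330852 - 2901311) = (-2556266 - 276430417535/1400167)/(2330852 - 2901311) = -3855629713957/1400167/(-570459) = -3855629713957/1400167*(-1/570459) = 3855629713957/798737866653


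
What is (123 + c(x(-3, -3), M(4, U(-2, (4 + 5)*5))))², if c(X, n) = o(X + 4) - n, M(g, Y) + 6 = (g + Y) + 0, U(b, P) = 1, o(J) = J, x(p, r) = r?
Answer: 15625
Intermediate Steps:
M(g, Y) = -6 + Y + g (M(g, Y) = -6 + ((g + Y) + 0) = -6 + ((Y + g) + 0) = -6 + (Y + g) = -6 + Y + g)
c(X, n) = 4 + X - n (c(X, n) = (X + 4) - n = (4 + X) - n = 4 + X - n)
(123 + c(x(-3, -3), M(4, U(-2, (4 + 5)*5))))² = (123 + (4 - 3 - (-6 + 1 + 4)))² = (123 + (4 - 3 - 1*(-1)))² = (123 + (4 - 3 + 1))² = (123 + 2)² = 125² = 15625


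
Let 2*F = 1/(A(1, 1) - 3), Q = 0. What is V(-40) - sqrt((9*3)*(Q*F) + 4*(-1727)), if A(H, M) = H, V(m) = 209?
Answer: 209 - 2*I*sqrt(1727) ≈ 209.0 - 83.114*I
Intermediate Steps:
F = -1/4 (F = 1/(2*(1 - 3)) = (1/2)/(-2) = (1/2)*(-1/2) = -1/4 ≈ -0.25000)
V(-40) - sqrt((9*3)*(Q*F) + 4*(-1727)) = 209 - sqrt((9*3)*(0*(-1/4)) + 4*(-1727)) = 209 - sqrt(27*0 - 6908) = 209 - sqrt(0 - 6908) = 209 - sqrt(-6908) = 209 - 2*I*sqrt(1727)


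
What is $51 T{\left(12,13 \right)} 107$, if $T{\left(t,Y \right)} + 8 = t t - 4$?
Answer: $720324$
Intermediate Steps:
$T{\left(t,Y \right)} = -12 + t^{2}$ ($T{\left(t,Y \right)} = -8 + \left(t t - 4\right) = -8 + \left(t^{2} - 4\right) = -8 + \left(-4 + t^{2}\right) = -12 + t^{2}$)
$51 T{\left(12,13 \right)} 107 = 51 \left(-12 + 12^{2}\right) 107 = 51 \left(-12 + 144\right) 107 = 51 \cdot 132 \cdot 107 = 6732 \cdot 107 = 720324$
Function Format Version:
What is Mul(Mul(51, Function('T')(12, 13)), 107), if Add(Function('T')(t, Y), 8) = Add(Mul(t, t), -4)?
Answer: 720324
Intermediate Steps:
Function('T')(t, Y) = Add(-12, Pow(t, 2)) (Function('T')(t, Y) = Add(-8, Add(Mul(t, t), -4)) = Add(-8, Add(Pow(t, 2), -4)) = Add(-8, Add(-4, Pow(t, 2))) = Add(-12, Pow(t, 2)))
Mul(Mul(51, Function('T')(12, 13)), 107) = Mul(Mul(51, Add(-12, Pow(12, 2))), 107) = Mul(Mul(51, Add(-12, 144)), 107) = Mul(Mul(51, 132), 107) = Mul(6732, 107) = 720324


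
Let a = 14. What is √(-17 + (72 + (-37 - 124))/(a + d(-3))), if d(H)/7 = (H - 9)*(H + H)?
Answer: I*√4607610/518 ≈ 4.1439*I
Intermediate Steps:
d(H) = 14*H*(-9 + H) (d(H) = 7*((H - 9)*(H + H)) = 7*((-9 + H)*(2*H)) = 7*(2*H*(-9 + H)) = 14*H*(-9 + H))
√(-17 + (72 + (-37 - 124))/(a + d(-3))) = √(-17 + (72 + (-37 - 124))/(14 + 14*(-3)*(-9 - 3))) = √(-17 + (72 - 161)/(14 + 14*(-3)*(-12))) = √(-17 - 89/(14 + 504)) = √(-17 - 89/518) = √(-8895/518) = I*√4607610/518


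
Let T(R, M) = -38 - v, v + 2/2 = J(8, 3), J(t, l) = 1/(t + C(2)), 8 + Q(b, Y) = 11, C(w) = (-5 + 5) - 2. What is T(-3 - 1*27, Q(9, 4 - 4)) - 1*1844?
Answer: -11287/6 ≈ -1881.2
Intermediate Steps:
C(w) = -2 (C(w) = 0 - 2 = -2)
Q(b, Y) = 3 (Q(b, Y) = -8 + 11 = 3)
J(t, l) = 1/(-2 + t) (J(t, l) = 1/(t - 2) = 1/(-2 + t))
v = -5/6 (v = -1 + 1/(-2 + 8) = -1 + 1/6 = -5/6 ≈ -0.83333)
T(R, M) = -223/6 (T(R, M) = -38 - 1*(-5/6) = -38 + 5/6 = -223/6)
T(-3 - 1*27, Q(9, 4 - 4)) - 1*1844 = -223/6 - 1*1844 = -223/6 - 1844 = -11287/6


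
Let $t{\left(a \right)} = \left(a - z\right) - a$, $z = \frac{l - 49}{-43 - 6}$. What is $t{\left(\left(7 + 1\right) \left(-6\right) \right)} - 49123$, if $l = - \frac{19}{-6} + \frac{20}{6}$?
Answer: $- \frac{4814139}{98} \approx -49124.0$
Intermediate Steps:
$l = \frac{13}{2}$ ($l = \left(-19\right) \left(- \frac{1}{6}\right) + 20 \cdot \frac{1}{6} = \frac{19}{6} + \frac{10}{3} = \frac{13}{2} \approx 6.5$)
$z = \frac{85}{98}$ ($z = \frac{\frac{13}{2} - 49}{-43 - 6} = - \frac{85}{2 \left(-49\right)} = \left(- \frac{85}{2}\right) \left(- \frac{1}{49}\right) = \frac{85}{98} \approx 0.86735$)
$t{\left(a \right)} = - \frac{85}{98}$ ($t{\left(a \right)} = \left(a - \frac{85}{98}\right) - a = \left(- \frac{85}{98} + a\right) - a = - \frac{85}{98}$)
$t{\left(\left(7 + 1\right) \left(-6\right) \right)} - 49123 = - \frac{85}{98} - 49123 = - \frac{4814139}{98}$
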